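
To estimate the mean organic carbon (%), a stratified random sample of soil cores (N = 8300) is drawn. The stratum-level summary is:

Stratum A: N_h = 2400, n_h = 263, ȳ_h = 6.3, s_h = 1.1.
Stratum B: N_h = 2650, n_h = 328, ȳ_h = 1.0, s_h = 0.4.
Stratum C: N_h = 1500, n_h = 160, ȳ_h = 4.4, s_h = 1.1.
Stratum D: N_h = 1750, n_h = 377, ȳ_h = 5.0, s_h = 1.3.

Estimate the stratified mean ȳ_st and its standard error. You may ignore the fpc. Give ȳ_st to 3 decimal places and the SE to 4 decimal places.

ȳ_st ≈ 3.990, SE ≈ 0.0297

ȳ_st = Σ W_h ȳ_h = (2400·6.3 + 2650·1.0 + 1500·4.4 + 1750·5.0)/8300 = 3.99036
V̂(ȳ_st) = Σ W_h² s_h²/n_h, with W_h = N_h/N and N = 8300:
  stratum A: (2400/8300)²·1.1²/263 = 0.000384677
  stratum B: (2650/8300)²·0.4²/328 = 4.97258e-05
  stratum C: (1500/8300)²·1.1²/160 = 0.000246997
  stratum D: (1750/8300)²·1.3²/377 = 0.000199281
V̂(ȳ_st) = 0.00088068
SE(ȳ_st) = √0.00088068 = 0.0296763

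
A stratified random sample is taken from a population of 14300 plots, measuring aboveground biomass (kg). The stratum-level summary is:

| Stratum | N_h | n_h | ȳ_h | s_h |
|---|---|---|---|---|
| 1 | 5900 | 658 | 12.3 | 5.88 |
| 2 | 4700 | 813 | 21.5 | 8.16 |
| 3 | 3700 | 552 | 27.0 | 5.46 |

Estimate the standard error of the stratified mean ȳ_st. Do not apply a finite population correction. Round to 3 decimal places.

V̂(ȳ_st) = Σ W_h² s_h²/n_h, with W_h = N_h/N and N = 14300:
  stratum 1: (5900/14300)²·5.88²/658 = 0.0089446
  stratum 2: (4700/14300)²·8.16²/813 = 0.00884735
  stratum 3: (3700/14300)²·5.46²/552 = 0.00361558
V̂(ȳ_st) = 0.0214075
SE(ȳ_st) = √0.0214075 = 0.146313

SE(ȳ_st) ≈ 0.146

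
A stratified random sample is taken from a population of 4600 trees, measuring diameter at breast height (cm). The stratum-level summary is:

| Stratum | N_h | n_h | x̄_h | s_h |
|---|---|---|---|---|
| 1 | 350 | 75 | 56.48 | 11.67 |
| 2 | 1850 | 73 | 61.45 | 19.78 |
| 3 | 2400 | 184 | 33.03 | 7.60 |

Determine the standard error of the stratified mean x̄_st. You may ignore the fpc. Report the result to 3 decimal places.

SE(x̄_st) ≈ 0.981

V̂(x̄_st) = Σ W_h² s_h²/n_h, with W_h = N_h/N and N = 4600:
  stratum 1: (350/4600)²·11.67²/75 = 0.0105124
  stratum 2: (1850/4600)²·19.78²/73 = 0.866877
  stratum 3: (2400/4600)²·7.60²/184 = 0.0854508
V̂(x̄_st) = 0.96284
SE(x̄_st) = √0.96284 = 0.981244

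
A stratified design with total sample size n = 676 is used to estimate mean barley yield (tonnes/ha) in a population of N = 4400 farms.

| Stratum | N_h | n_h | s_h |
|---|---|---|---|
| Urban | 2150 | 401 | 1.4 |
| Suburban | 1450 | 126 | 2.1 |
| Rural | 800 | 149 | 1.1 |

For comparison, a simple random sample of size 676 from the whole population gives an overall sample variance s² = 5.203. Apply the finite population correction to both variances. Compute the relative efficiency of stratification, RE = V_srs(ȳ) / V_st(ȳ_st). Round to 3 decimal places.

RE ≈ 1.404

V̂(ȳ_st) = Σ W_h² (1 − n_h/N_h) s_h²/n_h, with W_h = N_h/N and N = 4400:
  stratum Urban: (2150/4400)²·(1 − 401/2150)·1.4²/401 = 0.000949368
  stratum Suburban: (1450/4400)²·(1 − 126/1450)·2.1²/126 = 0.00347071
  stratum Rural: (800/4400)²·(1 − 149/800)·1.1²/149 = 0.000218456
V_st = 0.00463854
V_srs = (1 − 676/4400)·5.203/676 = 0.00651425
Relative efficiency = V_srs / V_st = 0.00651425/0.00463854 = 1.4044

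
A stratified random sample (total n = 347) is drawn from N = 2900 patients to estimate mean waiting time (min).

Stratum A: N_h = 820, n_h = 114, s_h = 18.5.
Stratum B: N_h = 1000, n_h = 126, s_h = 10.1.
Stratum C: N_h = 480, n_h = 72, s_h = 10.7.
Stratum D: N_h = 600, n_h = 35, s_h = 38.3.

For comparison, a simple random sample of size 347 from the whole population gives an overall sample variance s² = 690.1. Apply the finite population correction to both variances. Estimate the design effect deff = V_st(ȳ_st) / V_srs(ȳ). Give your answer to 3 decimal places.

V̂(ȳ_st) = Σ W_h² (1 − n_h/N_h) s_h²/n_h, with W_h = N_h/N and N = 2900:
  stratum A: (820/2900)²·(1 − 114/820)·18.5²/114 = 0.206662
  stratum B: (1000/2900)²·(1 − 126/1000)·10.1²/126 = 0.0841371
  stratum C: (480/2900)²·(1 − 72/480)·10.7²/72 = 0.0370289
  stratum D: (600/2900)²·(1 − 35/600)·38.3²/35 = 1.6894
V_st = 2.01723
V_srs = (1 − 347/2900)·690.1/347 = 1.7508
deff = V_st / V_srs = 2.01723/1.7508 = 1.1522

deff ≈ 1.152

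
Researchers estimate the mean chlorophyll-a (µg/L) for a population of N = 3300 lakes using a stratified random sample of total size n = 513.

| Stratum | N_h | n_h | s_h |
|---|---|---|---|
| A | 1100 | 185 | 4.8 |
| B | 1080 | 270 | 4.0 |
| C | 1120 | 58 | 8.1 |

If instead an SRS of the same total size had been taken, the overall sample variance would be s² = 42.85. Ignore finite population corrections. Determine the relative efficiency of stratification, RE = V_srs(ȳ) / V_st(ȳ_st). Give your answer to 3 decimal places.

RE ≈ 0.555

V̂(ȳ_st) = Σ W_h² s_h²/n_h, with W_h = N_h/N and N = 3300:
  stratum A: (1100/3300)²·4.8²/185 = 0.0138378
  stratum B: (1080/3300)²·4.0²/270 = 0.00634711
  stratum C: (1120/3300)²·8.1²/58 = 0.130302
V_st = 0.150487
V_srs = s²/n = 42.85/513 = 0.0835283
Relative efficiency = V_srs / V_st = 0.0835283/0.150487 = 0.5551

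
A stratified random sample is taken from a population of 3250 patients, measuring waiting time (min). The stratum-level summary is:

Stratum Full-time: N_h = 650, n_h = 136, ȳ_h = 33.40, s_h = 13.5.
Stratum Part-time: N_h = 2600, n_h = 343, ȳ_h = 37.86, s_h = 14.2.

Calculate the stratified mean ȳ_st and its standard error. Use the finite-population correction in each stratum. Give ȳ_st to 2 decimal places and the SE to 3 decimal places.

ȳ_st ≈ 36.97, SE ≈ 0.607

ȳ_st = Σ W_h ȳ_h = (650·33.40 + 2600·37.86)/3250 = 36.96800
V̂(ȳ_st) = Σ W_h² (1 − n_h/N_h) s_h²/n_h, with W_h = N_h/N and N = 3250:
  stratum Full-time: (650/3250)²·(1 − 136/650)·13.5²/136 = 0.0423876
  stratum Part-time: (2600/3250)²·(1 − 343/2600)·14.2²/343 = 0.326603
V̂(ȳ_st) = 0.368991
SE(ȳ_st) = √0.368991 = 0.607446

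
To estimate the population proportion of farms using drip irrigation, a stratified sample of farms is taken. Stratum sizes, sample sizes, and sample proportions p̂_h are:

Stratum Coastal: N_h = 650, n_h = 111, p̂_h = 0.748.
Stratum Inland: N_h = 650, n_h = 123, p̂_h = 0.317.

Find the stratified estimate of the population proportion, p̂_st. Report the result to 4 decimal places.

N = 1300; stratum weights W_h = N_h/N.
p̂_st = Σ W_h p̂_h = (650·0.748 + 650·0.317)/1300 = 0.53250

p̂_st ≈ 0.5325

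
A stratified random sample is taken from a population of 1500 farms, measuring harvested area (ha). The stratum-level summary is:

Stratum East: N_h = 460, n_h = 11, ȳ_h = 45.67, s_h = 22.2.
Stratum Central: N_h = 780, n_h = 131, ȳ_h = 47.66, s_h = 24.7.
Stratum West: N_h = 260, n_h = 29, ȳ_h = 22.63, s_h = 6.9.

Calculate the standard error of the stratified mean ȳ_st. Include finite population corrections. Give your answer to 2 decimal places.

SE(ȳ_st) ≈ 2.28

V̂(ȳ_st) = Σ W_h² (1 − n_h/N_h) s_h²/n_h, with W_h = N_h/N and N = 1500:
  stratum East: (460/1500)²·(1 − 11/460)·22.2²/11 = 4.11277
  stratum Central: (780/1500)²·(1 − 131/780)·24.7²/131 = 1.0478
  stratum West: (260/1500)²·(1 − 29/260)·6.9²/29 = 0.0438231
V̂(ȳ_st) = 5.2044
SE(ȳ_st) = √5.2044 = 2.28132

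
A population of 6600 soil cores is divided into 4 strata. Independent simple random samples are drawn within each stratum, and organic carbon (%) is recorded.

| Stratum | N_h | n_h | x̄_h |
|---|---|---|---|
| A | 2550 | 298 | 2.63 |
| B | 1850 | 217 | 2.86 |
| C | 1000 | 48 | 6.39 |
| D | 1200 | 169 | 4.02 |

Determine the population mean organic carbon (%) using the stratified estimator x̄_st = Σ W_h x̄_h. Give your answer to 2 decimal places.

N = Σ N_h = 6600. Stratum weights W_h = N_h/N.
x̄_st = (2550·2.63 + 1850·2.86 + 1000·6.39 + 1200·4.02) / 6600 = 3.5169

x̄_st ≈ 3.52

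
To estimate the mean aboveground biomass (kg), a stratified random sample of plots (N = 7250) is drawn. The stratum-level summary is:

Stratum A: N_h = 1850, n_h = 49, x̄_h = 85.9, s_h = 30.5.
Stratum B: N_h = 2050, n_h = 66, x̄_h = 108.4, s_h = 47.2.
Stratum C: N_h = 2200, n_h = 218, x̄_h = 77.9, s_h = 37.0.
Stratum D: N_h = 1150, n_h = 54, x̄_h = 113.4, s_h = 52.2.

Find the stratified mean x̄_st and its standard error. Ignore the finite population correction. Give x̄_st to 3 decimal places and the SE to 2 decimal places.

x̄_st = Σ W_h x̄_h = (1850·85.9 + 2050·108.4 + 2200·77.9 + 1150·113.4)/7250 = 94.19655
V̂(x̄_st) = Σ W_h² s_h²/n_h, with W_h = N_h/N and N = 7250:
  stratum A: (1850/7250)²·30.5²/49 = 1.23615
  stratum B: (2050/7250)²·47.2²/66 = 2.69881
  stratum C: (2200/7250)²·37.0²/218 = 0.578251
  stratum D: (1150/7250)²·52.2²/54 = 1.2696
V̂(x̄_st) = 5.78281
SE(x̄_st) = √5.78281 = 2.40475

x̄_st ≈ 94.197, SE ≈ 2.40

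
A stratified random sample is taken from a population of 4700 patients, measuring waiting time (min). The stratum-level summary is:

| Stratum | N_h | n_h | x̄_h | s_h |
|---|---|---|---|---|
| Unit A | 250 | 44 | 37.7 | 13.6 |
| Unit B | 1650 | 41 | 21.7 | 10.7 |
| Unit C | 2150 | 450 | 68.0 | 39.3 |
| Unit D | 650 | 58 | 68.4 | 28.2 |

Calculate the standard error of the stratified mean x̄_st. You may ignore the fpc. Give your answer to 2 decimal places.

V̂(x̄_st) = Σ W_h² s_h²/n_h, with W_h = N_h/N and N = 4700:
  stratum Unit A: (250/4700)²·13.6²/44 = 0.0118935
  stratum Unit B: (1650/4700)²·10.7²/41 = 0.344156
  stratum Unit C: (2150/4700)²·39.3²/450 = 0.718214
  stratum Unit D: (650/4700)²·28.2²/58 = 0.262241
V̂(x̄_st) = 1.33651
SE(x̄_st) = √1.33651 = 1.15607

SE(x̄_st) ≈ 1.16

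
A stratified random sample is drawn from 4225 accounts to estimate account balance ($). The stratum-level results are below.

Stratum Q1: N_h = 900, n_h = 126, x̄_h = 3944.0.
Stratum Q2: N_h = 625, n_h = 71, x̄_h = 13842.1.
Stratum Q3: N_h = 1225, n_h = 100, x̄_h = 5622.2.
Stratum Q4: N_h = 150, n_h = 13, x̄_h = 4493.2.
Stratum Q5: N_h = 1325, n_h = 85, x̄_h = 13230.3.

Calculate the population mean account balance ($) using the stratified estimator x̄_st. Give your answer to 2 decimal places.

N = Σ N_h = 4225. Stratum weights W_h = N_h/N.
x̄_st = (900·3944.0 + 625·13842.1 + 1225·5622.2 + 150·4493.2 + 1325·13230.3) / 4225 = 8826.5645

x̄_st ≈ 8826.56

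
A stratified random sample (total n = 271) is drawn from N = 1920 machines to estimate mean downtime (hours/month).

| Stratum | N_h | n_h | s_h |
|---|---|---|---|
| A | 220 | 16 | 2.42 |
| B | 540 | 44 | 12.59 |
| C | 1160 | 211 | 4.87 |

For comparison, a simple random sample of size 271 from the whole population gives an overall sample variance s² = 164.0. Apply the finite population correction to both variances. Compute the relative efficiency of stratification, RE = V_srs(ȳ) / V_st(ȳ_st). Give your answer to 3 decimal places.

RE ≈ 1.734

V̂(ȳ_st) = Σ W_h² (1 − n_h/N_h) s_h²/n_h, with W_h = N_h/N and N = 1920:
  stratum A: (220/1920)²·(1 − 16/220)·2.42²/16 = 0.00445616
  stratum B: (540/1920)²·(1 − 44/540)·12.59²/44 = 0.261741
  stratum C: (1160/1920)²·(1 − 211/1160)·4.87²/211 = 0.0335658
V_st = 0.299763
V_srs = (1 − 271/1920)·164.0/271 = 0.519749
Relative efficiency = V_srs / V_st = 0.519749/0.299763 = 1.7339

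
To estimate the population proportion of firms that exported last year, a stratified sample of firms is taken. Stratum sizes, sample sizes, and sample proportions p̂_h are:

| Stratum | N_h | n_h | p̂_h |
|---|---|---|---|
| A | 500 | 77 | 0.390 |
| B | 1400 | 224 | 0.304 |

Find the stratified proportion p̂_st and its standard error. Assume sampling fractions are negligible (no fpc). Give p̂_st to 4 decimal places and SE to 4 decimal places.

N = 1900; stratum weights W_h = N_h/N.
p̂_st = Σ W_h p̂_h = (500·0.390 + 1400·0.304)/1900 = 0.32663
V̂(p̂_st) = Σ W_h² p̂_h(1−p̂_h)/(n_h−1):
  stratum A: (500/1900)²·0.390·0.610/76 = 0.000216777
  stratum B: (1400/1900)²·0.304·0.696/223 = 0.000515142
V̂(p̂_st) = 0.000731919; SE = √V̂ = 0.027054

p̂_st ≈ 0.3266, SE ≈ 0.0271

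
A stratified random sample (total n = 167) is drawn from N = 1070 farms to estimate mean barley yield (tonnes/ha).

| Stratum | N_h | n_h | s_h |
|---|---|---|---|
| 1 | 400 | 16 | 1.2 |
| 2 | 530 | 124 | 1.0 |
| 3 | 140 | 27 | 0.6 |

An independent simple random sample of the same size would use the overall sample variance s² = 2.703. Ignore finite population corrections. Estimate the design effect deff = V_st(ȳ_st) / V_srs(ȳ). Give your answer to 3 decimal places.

deff ≈ 0.913

V̂(ȳ_st) = Σ W_h² s_h²/n_h, with W_h = N_h/N and N = 1070:
  stratum 1: (400/1070)²·1.2²/16 = 0.0125775
  stratum 2: (530/1070)²·1.0²/124 = 0.00197862
  stratum 3: (140/1070)²·0.6²/27 = 0.000228259
V_st = 0.0147844
V_srs = s²/n = 2.703/167 = 0.0161856
deff = V_st / V_srs = 0.0147844/0.0161856 = 0.9134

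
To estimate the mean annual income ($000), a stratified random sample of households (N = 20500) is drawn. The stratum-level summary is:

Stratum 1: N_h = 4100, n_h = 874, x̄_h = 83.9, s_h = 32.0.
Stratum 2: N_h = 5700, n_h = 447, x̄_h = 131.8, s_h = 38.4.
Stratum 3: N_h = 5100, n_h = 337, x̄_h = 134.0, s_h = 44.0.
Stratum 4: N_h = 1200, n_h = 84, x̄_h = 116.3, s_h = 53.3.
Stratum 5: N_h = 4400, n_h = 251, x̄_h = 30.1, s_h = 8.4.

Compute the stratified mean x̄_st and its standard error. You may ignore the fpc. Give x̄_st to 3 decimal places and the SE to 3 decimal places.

x̄_st ≈ 100.032, SE ≈ 0.887

x̄_st = Σ W_h x̄_h = (4100·83.9 + 5700·131.8 + 5100·134.0 + 1200·116.3 + 4400·30.1)/20500 = 100.03171
V̂(x̄_st) = Σ W_h² s_h²/n_h, with W_h = N_h/N and N = 20500:
  stratum 1: (4100/20500)²·32.0²/874 = 0.046865
  stratum 2: (5700/20500)²·38.4²/447 = 0.255033
  stratum 3: (5100/20500)²·44.0²/337 = 0.355556
  stratum 4: (1200/20500)²·53.3²/84 = 0.115886
  stratum 5: (4400/20500)²·8.4²/251 = 0.0129504
V̂(x̄_st) = 0.78629
SE(x̄_st) = √0.78629 = 0.88673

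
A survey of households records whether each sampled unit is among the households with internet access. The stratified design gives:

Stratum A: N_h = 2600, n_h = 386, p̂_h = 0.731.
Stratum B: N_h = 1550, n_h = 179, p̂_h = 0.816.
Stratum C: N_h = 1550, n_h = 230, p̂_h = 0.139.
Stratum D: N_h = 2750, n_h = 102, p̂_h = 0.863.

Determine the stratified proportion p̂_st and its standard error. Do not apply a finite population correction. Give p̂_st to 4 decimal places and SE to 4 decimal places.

p̂_st ≈ 0.6810, SE ≈ 0.0148

N = 8450; stratum weights W_h = N_h/N.
p̂_st = Σ W_h p̂_h = (2600·0.731 + 1550·0.816 + 1550·0.139 + 2750·0.863)/8450 = 0.68096
V̂(p̂_st) = Σ W_h² p̂_h(1−p̂_h)/(n_h−1):
  stratum A: (2600/8450)²·0.731·0.269/385 = 4.83551e-05
  stratum B: (1550/8450)²·0.816·0.184/178 = 2.83817e-05
  stratum C: (1550/8450)²·0.139·0.861/229 = 1.75846e-05
  stratum D: (2750/8450)²·0.863·0.137/101 = 0.000123983
V̂(p̂_st) = 0.000218304; SE = √V̂ = 0.0147751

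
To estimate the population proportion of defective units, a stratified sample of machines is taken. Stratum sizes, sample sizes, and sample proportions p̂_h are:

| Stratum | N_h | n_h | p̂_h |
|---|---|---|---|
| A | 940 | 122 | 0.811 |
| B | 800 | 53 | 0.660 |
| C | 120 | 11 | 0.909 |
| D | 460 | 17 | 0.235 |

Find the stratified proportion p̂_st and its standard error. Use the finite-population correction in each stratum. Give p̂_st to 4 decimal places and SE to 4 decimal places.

N = 2320; stratum weights W_h = N_h/N.
p̂_st = Σ W_h p̂_h = (940·0.811 + 800·0.660 + 120·0.909 + 460·0.235)/2320 = 0.64979
V̂(p̂_st) = Σ W_h² (1 − n_h/N_h) p̂_h(1−p̂_h)/(n_h−1):
  stratum A: (940/2320)²·(1 − 122/940)·0.811·0.189/121 = 0.000180968
  stratum B: (800/2320)²·(1 − 53/800)·0.660·0.340/52 = 0.000479131
  stratum C: (120/2320)²·(1 − 11/120)·0.909·0.091/10 = 2.01019e-05
  stratum D: (460/2320)²·(1 − 17/460)·0.235·0.765/16 = 0.000425397
V̂(p̂_st) = 0.0011056; SE = √V̂ = 0.0332505

p̂_st ≈ 0.6498, SE ≈ 0.0333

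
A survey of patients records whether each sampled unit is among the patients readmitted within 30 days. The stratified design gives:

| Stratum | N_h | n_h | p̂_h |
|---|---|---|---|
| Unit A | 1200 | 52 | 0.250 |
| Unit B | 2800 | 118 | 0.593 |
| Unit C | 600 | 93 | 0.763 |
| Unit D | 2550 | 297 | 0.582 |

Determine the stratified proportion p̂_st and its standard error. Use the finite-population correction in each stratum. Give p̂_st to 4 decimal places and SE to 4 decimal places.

p̂_st ≈ 0.5458, SE ≈ 0.0225

N = 7150; stratum weights W_h = N_h/N.
p̂_st = Σ W_h p̂_h = (1200·0.250 + 2800·0.593 + 600·0.763 + 2550·0.582)/7150 = 0.54578
V̂(p̂_st) = Σ W_h² (1 − n_h/N_h) p̂_h(1−p̂_h)/(n_h−1):
  stratum Unit A: (1200/7150)²·(1 − 52/1200)·0.250·0.750/51 = 9.907e-05
  stratum Unit B: (2800/7150)²·(1 − 118/2800)·0.593·0.407/117 = 0.000303018
  stratum Unit C: (600/7150)²·(1 − 93/600)·0.763·0.237/92 = 1.16959e-05
  stratum Unit D: (2550/7150)²·(1 − 297/2550)·0.582·0.418/296 = 9.23627e-05
V̂(p̂_st) = 0.000506146; SE = √V̂ = 0.0224977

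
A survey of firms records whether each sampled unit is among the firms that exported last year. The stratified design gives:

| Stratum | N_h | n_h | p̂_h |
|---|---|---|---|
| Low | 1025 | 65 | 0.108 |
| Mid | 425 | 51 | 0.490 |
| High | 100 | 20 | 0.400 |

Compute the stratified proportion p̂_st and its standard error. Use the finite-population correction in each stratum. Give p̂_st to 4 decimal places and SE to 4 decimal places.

p̂_st ≈ 0.2316, SE ≈ 0.0315

N = 1550; stratum weights W_h = N_h/N.
p̂_st = Σ W_h p̂_h = (1025·0.108 + 425·0.490 + 100·0.400)/1550 = 0.23158
V̂(p̂_st) = Σ W_h² (1 − n_h/N_h) p̂_h(1−p̂_h)/(n_h−1):
  stratum Low: (1025/1550)²·(1 − 65/1025)·0.108·0.892/64 = 0.00061651
  stratum Mid: (425/1550)²·(1 − 51/425)·0.490·0.510/50 = 0.000330669
  stratum High: (100/1550)²·(1 − 20/100)·0.400·0.600/19 = 4.20614e-05
V̂(p̂_st) = 0.000989241; SE = √V̂ = 0.0314522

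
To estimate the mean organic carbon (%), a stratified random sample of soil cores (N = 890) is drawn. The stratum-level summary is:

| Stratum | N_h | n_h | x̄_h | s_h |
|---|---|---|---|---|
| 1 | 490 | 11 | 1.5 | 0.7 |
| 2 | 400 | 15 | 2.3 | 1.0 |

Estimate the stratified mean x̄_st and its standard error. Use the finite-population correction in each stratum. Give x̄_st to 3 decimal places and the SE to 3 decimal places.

x̄_st = Σ W_h x̄_h = (490·1.5 + 400·2.3)/890 = 1.85955
V̂(x̄_st) = Σ W_h² (1 − n_h/N_h) s_h²/n_h, with W_h = N_h/N and N = 890:
  stratum 1: (490/890)²·(1 − 11/490)·0.7²/11 = 0.0131994
  stratum 2: (400/890)²·(1 − 15/400)·1.0²/15 = 0.0129613
V̂(x̄_st) = 0.0261608
SE(x̄_st) = √0.0261608 = 0.161743

x̄_st ≈ 1.860, SE ≈ 0.162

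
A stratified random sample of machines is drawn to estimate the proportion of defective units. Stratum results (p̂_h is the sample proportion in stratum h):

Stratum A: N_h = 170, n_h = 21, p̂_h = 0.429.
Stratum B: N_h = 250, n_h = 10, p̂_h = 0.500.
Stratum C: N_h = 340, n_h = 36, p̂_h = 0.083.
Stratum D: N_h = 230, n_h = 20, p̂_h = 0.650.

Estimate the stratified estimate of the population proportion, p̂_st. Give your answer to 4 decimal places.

p̂_st ≈ 0.3794

N = 990; stratum weights W_h = N_h/N.
p̂_st = Σ W_h p̂_h = (170·0.429 + 250·0.500 + 340·0.083 + 230·0.650)/990 = 0.37944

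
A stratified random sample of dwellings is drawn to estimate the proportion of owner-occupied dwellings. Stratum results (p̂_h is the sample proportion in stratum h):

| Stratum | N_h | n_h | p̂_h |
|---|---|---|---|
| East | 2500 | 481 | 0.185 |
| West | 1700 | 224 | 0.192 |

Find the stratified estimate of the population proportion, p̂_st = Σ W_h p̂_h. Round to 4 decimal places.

N = 4200; stratum weights W_h = N_h/N.
p̂_st = Σ W_h p̂_h = (2500·0.185 + 1700·0.192)/4200 = 0.18783

p̂_st ≈ 0.1878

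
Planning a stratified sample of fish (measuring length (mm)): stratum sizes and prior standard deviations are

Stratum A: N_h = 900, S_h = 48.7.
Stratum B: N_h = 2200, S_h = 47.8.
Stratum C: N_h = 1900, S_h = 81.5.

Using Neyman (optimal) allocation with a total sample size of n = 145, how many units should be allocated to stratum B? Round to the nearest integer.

50

Neyman allocation: n_h = n · N_h S_h / Σ N_i S_i, with n = 145.
  stratum A: N_h·S_h = 900·48.7 = 43830.00
  stratum B: N_h·S_h = 2200·47.8 = 105160.00
  stratum C: N_h·S_h = 1900·81.5 = 154850.00
Σ N_h S_h = 303840.00
n for stratum B = 145·105160.00/303840.00 = 50.185 → 50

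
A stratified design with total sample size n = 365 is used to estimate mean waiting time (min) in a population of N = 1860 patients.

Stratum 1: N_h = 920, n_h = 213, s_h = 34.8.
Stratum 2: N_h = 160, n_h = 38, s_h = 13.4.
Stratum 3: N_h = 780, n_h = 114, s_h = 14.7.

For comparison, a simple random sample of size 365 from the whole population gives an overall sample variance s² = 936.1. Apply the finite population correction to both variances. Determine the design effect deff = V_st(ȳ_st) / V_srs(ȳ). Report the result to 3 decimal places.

V̂(ȳ_st) = Σ W_h² (1 − n_h/N_h) s_h²/n_h, with W_h = N_h/N and N = 1860:
  stratum 1: (920/1860)²·(1 − 213/920)·34.8²/213 = 1.06896
  stratum 2: (160/1860)²·(1 − 38/160)·13.4²/38 = 0.0266612
  stratum 3: (780/1860)²·(1 − 114/780)·14.7²/114 = 0.284625
V_st = 1.38024
V_srs = (1 − 365/1860)·936.1/365 = 2.06138
deff = V_st / V_srs = 1.38024/2.06138 = 0.6696

deff ≈ 0.670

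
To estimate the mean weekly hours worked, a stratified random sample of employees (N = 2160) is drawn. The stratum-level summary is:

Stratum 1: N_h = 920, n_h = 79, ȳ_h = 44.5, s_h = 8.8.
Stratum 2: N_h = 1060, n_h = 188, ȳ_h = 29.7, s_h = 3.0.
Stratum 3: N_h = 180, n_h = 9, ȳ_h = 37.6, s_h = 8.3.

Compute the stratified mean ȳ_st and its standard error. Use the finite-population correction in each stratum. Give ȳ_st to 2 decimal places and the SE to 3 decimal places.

ȳ_st ≈ 36.66, SE ≈ 0.472

ȳ_st = Σ W_h ȳ_h = (920·44.5 + 1060·29.7 + 180·37.6)/2160 = 36.66204
V̂(ȳ_st) = Σ W_h² (1 − n_h/N_h) s_h²/n_h, with W_h = N_h/N and N = 2160:
  stratum 1: (920/2160)²·(1 − 79/920)·8.8²/79 = 0.16256
  stratum 2: (1060/2160)²·(1 − 188/1060)·3.0²/188 = 0.00948417
  stratum 3: (180/2160)²·(1 − 9/180)·8.3²/9 = 0.0504981
V̂(ȳ_st) = 0.222543
SE(ȳ_st) = √0.222543 = 0.471744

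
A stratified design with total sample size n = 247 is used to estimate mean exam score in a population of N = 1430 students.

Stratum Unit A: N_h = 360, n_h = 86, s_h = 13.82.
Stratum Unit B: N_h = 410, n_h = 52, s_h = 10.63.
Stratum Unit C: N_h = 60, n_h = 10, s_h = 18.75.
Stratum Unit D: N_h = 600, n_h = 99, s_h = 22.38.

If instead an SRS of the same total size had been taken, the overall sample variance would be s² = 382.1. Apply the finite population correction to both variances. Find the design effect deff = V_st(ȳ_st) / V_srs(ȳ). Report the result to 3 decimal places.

V̂(ȳ_st) = Σ W_h² (1 − n_h/N_h) s_h²/n_h, with W_h = N_h/N and N = 1430:
  stratum Unit A: (360/1430)²·(1 − 86/360)·13.82²/86 = 0.107127
  stratum Unit B: (410/1430)²·(1 − 52/410)·10.63²/52 = 0.155976
  stratum Unit C: (60/1430)²·(1 − 10/60)·18.75²/10 = 0.0515765
  stratum Unit D: (600/1430)²·(1 − 99/600)·22.38²/99 = 0.743707
V_st = 1.05839
V_srs = (1 − 247/1430)·382.1/247 = 1.27976
deff = V_st / V_srs = 1.05839/1.27976 = 0.8270

deff ≈ 0.827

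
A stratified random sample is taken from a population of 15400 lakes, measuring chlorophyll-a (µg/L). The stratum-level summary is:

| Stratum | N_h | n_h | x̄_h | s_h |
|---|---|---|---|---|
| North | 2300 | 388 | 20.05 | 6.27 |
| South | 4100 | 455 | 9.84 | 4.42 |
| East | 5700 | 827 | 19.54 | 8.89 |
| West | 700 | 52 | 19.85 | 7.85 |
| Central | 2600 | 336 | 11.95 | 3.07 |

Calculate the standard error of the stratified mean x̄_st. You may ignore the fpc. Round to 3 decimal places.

V̂(x̄_st) = Σ W_h² s_h²/n_h, with W_h = N_h/N and N = 15400:
  stratum North: (2300/15400)²·6.27²/388 = 0.00226005
  stratum South: (4100/15400)²·4.42²/455 = 0.0030434
  stratum East: (5700/15400)²·8.89²/827 = 0.013092
  stratum West: (700/15400)²·7.85²/52 = 0.00244845
  stratum Central: (2600/15400)²·3.07²/336 = 0.000799545
V̂(x̄_st) = 0.0216434
SE(x̄_st) = √0.0216434 = 0.147117

SE(x̄_st) ≈ 0.147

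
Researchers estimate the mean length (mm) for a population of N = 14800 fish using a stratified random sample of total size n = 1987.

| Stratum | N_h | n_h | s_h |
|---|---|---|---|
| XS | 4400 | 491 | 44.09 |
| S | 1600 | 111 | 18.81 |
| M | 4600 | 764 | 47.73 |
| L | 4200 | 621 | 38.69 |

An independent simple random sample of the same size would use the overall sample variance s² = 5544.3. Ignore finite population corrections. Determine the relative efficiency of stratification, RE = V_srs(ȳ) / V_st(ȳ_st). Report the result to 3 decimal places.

RE ≈ 3.210

V̂(ȳ_st) = Σ W_h² s_h²/n_h, with W_h = N_h/N and N = 14800:
  stratum XS: (4400/14800)²·44.09²/491 = 0.34993
  stratum S: (1600/14800)²·18.81²/111 = 0.0372538
  stratum M: (4600/14800)²·47.73²/764 = 0.288059
  stratum L: (4200/14800)²·38.69²/621 = 0.194125
V_st = 0.869367
V_srs = s²/n = 5544.3/1987 = 2.79029
Relative efficiency = V_srs / V_st = 2.79029/0.869367 = 3.2096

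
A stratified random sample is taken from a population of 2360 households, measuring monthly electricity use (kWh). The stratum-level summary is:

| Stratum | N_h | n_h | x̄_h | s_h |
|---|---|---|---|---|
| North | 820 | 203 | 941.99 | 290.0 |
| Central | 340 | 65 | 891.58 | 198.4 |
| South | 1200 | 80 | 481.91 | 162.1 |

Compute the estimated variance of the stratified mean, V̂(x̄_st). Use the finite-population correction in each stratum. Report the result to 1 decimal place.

V̂(x̄_st) ≈ 127.1

V̂(x̄_st) = Σ W_h² (1 − n_h/N_h) s_h²/n_h, with W_h = N_h/N and N = 2360:
  stratum North: (820/2360)²·(1 − 203/820)·290.0²/203 = 37.6335
  stratum Central: (340/2360)²·(1 − 65/340)·198.4²/65 = 10.1662
  stratum South: (1200/2360)²·(1 − 80/1200)·162.1²/80 = 79.2595
V̂(x̄_st) = 127.059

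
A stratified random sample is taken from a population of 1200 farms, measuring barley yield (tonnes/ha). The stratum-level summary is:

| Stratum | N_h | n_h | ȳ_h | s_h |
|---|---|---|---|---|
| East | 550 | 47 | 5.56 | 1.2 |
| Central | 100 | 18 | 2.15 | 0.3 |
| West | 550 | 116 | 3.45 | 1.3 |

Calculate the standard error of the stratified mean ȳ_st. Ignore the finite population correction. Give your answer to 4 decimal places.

SE(ȳ_st) ≈ 0.0976

V̂(ȳ_st) = Σ W_h² s_h²/n_h, with W_h = N_h/N and N = 1200:
  stratum East: (550/1200)²·1.2²/47 = 0.00643617
  stratum Central: (100/1200)²·0.3²/18 = 3.47222e-05
  stratum West: (550/1200)²·1.3²/116 = 0.00306049
V̂(ȳ_st) = 0.00953139
SE(ȳ_st) = √0.00953139 = 0.0976288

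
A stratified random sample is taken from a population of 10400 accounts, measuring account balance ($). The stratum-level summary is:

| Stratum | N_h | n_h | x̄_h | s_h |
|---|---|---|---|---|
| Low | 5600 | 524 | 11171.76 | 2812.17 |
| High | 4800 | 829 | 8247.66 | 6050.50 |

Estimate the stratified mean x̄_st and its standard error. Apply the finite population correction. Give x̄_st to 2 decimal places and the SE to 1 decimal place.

x̄_st ≈ 9822.18, SE ≈ 108.4

x̄_st = Σ W_h x̄_h = (5600·11171.76 + 4800·8247.66)/10400 = 9822.17538
V̂(x̄_st) = Σ W_h² (1 − n_h/N_h) s_h²/n_h, with W_h = N_h/N and N = 10400:
  stratum Low: (5600/10400)²·(1 − 524/5600)·2812.17²/524 = 3966.38
  stratum High: (4800/10400)²·(1 − 829/4800)·6050.50²/829 = 7782.2
V̂(x̄_st) = 11748.6
SE(x̄_st) = √11748.6 = 108.391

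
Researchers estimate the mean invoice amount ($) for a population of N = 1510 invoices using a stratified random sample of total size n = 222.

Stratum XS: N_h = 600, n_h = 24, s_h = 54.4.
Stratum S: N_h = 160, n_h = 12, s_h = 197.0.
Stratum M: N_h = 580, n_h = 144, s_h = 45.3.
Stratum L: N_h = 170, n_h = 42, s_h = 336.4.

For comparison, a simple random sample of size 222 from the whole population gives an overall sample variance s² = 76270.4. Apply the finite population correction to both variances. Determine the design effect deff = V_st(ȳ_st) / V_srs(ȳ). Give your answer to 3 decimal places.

V̂(ȳ_st) = Σ W_h² (1 − n_h/N_h) s_h²/n_h, with W_h = N_h/N and N = 1510:
  stratum XS: (600/1510)²·(1 − 24/600)·54.4²/24 = 18.6899
  stratum S: (160/1510)²·(1 − 12/160)·197.0²/12 = 33.5876
  stratum M: (580/1510)²·(1 − 144/580)·45.3²/144 = 1.5805
  stratum L: (170/1510)²·(1 − 42/170)·336.4²/42 = 25.7139
V_st = 79.5719
V_srs = (1 − 222/1510)·76270.4/222 = 293.05
deff = V_st / V_srs = 79.5719/293.05 = 0.2715

deff ≈ 0.272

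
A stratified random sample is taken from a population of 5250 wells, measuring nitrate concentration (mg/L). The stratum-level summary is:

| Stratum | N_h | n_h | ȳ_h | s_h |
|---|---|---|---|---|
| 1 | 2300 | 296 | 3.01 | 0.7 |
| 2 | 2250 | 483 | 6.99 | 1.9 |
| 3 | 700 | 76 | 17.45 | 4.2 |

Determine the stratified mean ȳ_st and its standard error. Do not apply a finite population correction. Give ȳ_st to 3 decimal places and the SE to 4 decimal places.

ȳ_st ≈ 6.641, SE ≈ 0.0763

ȳ_st = Σ W_h ȳ_h = (2300·3.01 + 2250·6.99 + 700·17.45)/5250 = 6.64105
V̂(ȳ_st) = Σ W_h² s_h²/n_h, with W_h = N_h/N and N = 5250:
  stratum 1: (2300/5250)²·0.7²/296 = 0.000317718
  stratum 2: (2250/5250)²·1.9²/483 = 0.0013728
  stratum 3: (700/5250)²·4.2²/76 = 0.00412632
V̂(ȳ_st) = 0.00581683
SE(ȳ_st) = √0.00581683 = 0.0762682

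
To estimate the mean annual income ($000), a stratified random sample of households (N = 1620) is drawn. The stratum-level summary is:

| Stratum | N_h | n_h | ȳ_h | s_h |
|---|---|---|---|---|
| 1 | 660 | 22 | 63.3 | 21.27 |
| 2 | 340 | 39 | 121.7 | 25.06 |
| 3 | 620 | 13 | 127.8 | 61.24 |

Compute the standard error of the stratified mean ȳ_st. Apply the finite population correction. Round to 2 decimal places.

V̂(ȳ_st) = Σ W_h² (1 − n_h/N_h) s_h²/n_h, with W_h = N_h/N and N = 1620:
  stratum 1: (660/1620)²·(1 − 22/660)·21.27²/22 = 3.29949
  stratum 2: (340/1620)²·(1 − 39/340)·25.06²/39 = 0.627932
  stratum 3: (620/1620)²·(1 − 13/620)·61.24²/13 = 41.3692
V̂(ȳ_st) = 45.2966
SE(ȳ_st) = √45.2966 = 6.73028

SE(ȳ_st) ≈ 6.73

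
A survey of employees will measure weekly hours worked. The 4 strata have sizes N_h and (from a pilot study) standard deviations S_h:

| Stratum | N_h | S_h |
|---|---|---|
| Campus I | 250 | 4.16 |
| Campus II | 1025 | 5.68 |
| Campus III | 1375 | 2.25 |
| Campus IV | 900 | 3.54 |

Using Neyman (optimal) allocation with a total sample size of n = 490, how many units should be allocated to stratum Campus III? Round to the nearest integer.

115

Neyman allocation: n_h = n · N_h S_h / Σ N_i S_i, with n = 490.
  stratum Campus I: N_h·S_h = 250·4.16 = 1040.00
  stratum Campus II: N_h·S_h = 1025·5.68 = 5822.00
  stratum Campus III: N_h·S_h = 1375·2.25 = 3093.75
  stratum Campus IV: N_h·S_h = 900·3.54 = 3186.00
Σ N_h S_h = 13141.75
n for stratum Campus III = 490·3093.75/13141.75 = 115.353 → 115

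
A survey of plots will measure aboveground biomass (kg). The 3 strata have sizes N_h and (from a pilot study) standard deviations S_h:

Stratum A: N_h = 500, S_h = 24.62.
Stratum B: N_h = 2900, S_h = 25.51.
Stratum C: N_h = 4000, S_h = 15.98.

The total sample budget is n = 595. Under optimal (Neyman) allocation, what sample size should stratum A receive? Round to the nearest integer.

Neyman allocation: n_h = n · N_h S_h / Σ N_i S_i, with n = 595.
  stratum A: N_h·S_h = 500·24.62 = 12310.00
  stratum B: N_h·S_h = 2900·25.51 = 73979.00
  stratum C: N_h·S_h = 4000·15.98 = 63920.00
Σ N_h S_h = 150209.00
n for stratum A = 595·12310.00/150209.00 = 48.762 → 49

49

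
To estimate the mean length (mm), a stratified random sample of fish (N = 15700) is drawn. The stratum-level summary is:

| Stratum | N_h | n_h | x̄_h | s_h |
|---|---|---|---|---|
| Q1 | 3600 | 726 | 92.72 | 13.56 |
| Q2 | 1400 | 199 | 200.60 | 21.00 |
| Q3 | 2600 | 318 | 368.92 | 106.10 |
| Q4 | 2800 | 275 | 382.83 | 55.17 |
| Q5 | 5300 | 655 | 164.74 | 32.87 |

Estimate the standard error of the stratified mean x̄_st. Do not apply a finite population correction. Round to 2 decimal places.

SE(x̄_st) ≈ 1.24

V̂(x̄_st) = Σ W_h² s_h²/n_h, with W_h = N_h/N and N = 15700:
  stratum Q1: (3600/15700)²·13.56²/726 = 0.0133164
  stratum Q2: (1400/15700)²·21.00²/199 = 0.0176215
  stratum Q3: (2600/15700)²·106.10²/318 = 0.970848
  stratum Q4: (2800/15700)²·55.17²/275 = 0.352038
  stratum Q5: (5300/15700)²·32.87²/655 = 0.18798
V̂(x̄_st) = 1.5418
SE(x̄_st) = √1.5418 = 1.24169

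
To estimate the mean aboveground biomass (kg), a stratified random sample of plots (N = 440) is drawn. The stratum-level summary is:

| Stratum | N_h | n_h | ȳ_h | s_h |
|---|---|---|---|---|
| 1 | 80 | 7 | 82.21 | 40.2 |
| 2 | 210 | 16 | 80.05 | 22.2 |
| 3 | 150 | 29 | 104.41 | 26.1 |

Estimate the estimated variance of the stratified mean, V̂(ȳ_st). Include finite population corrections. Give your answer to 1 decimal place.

V̂(ȳ_st) ≈ 15.6

V̂(ȳ_st) = Σ W_h² (1 − n_h/N_h) s_h²/n_h, with W_h = N_h/N and N = 440:
  stratum 1: (80/440)²·(1 − 7/80)·40.2²/7 = 6.96404
  stratum 2: (210/440)²·(1 − 16/210)·22.2²/16 = 6.48189
  stratum 3: (150/440)²·(1 − 29/150)·26.1²/29 = 2.20219
V̂(ȳ_st) = 15.6481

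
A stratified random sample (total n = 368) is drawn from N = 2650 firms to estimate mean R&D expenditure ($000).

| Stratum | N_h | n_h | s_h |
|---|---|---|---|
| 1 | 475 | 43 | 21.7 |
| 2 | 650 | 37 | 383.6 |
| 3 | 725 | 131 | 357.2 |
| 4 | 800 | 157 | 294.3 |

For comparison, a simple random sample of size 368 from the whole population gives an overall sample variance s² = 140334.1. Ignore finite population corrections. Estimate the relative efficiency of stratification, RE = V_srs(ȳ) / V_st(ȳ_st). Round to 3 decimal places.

V̂(ȳ_st) = Σ W_h² s_h²/n_h, with W_h = N_h/N and N = 2650:
  stratum 1: (475/2650)²·21.7²/43 = 0.351841
  stratum 2: (650/2650)²·383.6²/37 = 239.271
  stratum 3: (725/2650)²·357.2²/131 = 72.9014
  stratum 4: (800/2650)²·294.3²/157 = 50.277
V_st = 362.801
V_srs = s²/n = 140334.1/368 = 381.343
Relative efficiency = V_srs / V_st = 381.343/362.801 = 1.0511

RE ≈ 1.051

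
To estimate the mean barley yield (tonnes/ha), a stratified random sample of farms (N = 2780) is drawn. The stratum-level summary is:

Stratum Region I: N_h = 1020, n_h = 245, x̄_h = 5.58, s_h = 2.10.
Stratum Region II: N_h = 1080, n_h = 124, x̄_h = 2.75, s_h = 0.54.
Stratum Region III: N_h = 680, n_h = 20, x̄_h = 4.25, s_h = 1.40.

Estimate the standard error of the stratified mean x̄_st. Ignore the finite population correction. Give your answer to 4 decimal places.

SE(x̄_st) ≈ 0.0930

V̂(x̄_st) = Σ W_h² s_h²/n_h, with W_h = N_h/N and N = 2780:
  stratum Region I: (1020/2780)²·2.10²/245 = 0.00242317
  stratum Region II: (1080/2780)²·0.54²/124 = 0.000354915
  stratum Region III: (680/2780)²·1.40²/20 = 0.00586346
V̂(x̄_st) = 0.00864155
SE(x̄_st) = √0.00864155 = 0.0929599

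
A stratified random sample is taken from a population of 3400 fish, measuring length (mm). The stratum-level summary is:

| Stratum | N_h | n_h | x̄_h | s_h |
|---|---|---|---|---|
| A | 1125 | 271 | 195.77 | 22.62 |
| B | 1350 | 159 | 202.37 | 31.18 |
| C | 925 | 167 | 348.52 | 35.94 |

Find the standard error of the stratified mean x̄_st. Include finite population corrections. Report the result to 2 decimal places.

SE(x̄_st) ≈ 1.22

V̂(x̄_st) = Σ W_h² (1 − n_h/N_h) s_h²/n_h, with W_h = N_h/N and N = 3400:
  stratum A: (1125/3400)²·(1 − 271/1125)·22.62²/271 = 0.156916
  stratum B: (1350/3400)²·(1 − 159/1350)·31.18²/159 = 0.850438
  stratum C: (925/3400)²·(1 − 167/925)·35.94²/167 = 0.46913
V̂(x̄_st) = 1.47648
SE(x̄_st) = √1.47648 = 1.21511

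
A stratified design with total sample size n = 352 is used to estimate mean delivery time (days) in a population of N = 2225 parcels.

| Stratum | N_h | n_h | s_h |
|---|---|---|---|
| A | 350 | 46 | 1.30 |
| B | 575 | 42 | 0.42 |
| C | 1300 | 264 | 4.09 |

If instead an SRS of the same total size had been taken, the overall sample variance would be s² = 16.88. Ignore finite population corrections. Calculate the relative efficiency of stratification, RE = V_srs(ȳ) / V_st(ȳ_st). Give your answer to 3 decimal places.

RE ≈ 2.101

V̂(ȳ_st) = Σ W_h² s_h²/n_h, with W_h = N_h/N and N = 2225:
  stratum A: (350/2225)²·1.30²/46 = 0.000909086
  stratum B: (575/2225)²·0.42²/42 = 0.000280495
  stratum C: (1300/2225)²·4.09²/264 = 0.0216306
V_st = 0.0228202
V_srs = s²/n = 16.88/352 = 0.0479545
Relative efficiency = V_srs / V_st = 0.0479545/0.0228202 = 2.1014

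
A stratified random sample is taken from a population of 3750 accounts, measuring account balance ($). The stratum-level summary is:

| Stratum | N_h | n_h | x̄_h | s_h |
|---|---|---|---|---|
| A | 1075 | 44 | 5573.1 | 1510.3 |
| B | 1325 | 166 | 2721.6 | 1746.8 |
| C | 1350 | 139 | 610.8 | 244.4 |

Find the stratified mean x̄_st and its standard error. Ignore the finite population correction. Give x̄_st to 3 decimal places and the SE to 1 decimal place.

x̄_st ≈ 2779.142, SE ≈ 81.3

x̄_st = Σ W_h x̄_h = (1075·5573.1 + 1325·2721.6 + 1350·610.8)/3750 = 2779.14200
V̂(x̄_st) = Σ W_h² s_h²/n_h, with W_h = N_h/N and N = 3750:
  stratum A: (1075/3750)²·1510.3²/44 = 4260.18
  stratum B: (1325/3750)²·1746.8²/166 = 2294.81
  stratum C: (1350/3750)²·244.4²/139 = 55.692
V̂(x̄_st) = 6610.69
SE(x̄_st) = √6610.69 = 81.3061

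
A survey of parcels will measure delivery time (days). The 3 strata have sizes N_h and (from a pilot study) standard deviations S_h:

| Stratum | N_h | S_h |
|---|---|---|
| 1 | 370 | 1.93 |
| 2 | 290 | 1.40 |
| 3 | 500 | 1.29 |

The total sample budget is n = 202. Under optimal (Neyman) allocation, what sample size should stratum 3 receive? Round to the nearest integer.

74

Neyman allocation: n_h = n · N_h S_h / Σ N_i S_i, with n = 202.
  stratum 1: N_h·S_h = 370·1.93 = 714.10
  stratum 2: N_h·S_h = 290·1.40 = 406.00
  stratum 3: N_h·S_h = 500·1.29 = 645.00
Σ N_h S_h = 1765.10
n for stratum 3 = 202·645.00/1765.10 = 73.815 → 74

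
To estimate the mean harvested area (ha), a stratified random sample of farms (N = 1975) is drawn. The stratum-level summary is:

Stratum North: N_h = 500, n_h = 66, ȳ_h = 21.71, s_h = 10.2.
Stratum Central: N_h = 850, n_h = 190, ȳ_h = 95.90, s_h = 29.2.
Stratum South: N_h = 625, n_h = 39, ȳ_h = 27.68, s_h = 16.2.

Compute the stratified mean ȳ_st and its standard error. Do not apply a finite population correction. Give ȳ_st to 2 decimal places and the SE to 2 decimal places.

ȳ_st = Σ W_h ȳ_h = (500·21.71 + 850·95.90 + 625·27.68)/1975 = 55.52911
V̂(ȳ_st) = Σ W_h² s_h²/n_h, with W_h = N_h/N and N = 1975:
  stratum North: (500/1975)²·10.2²/66 = 0.101033
  stratum Central: (850/1975)²·29.2²/190 = 0.83122
  stratum South: (625/1975)²·16.2²/39 = 0.673893
V̂(ȳ_st) = 1.60615
SE(ȳ_st) = √1.60615 = 1.26734

ȳ_st ≈ 55.53, SE ≈ 1.27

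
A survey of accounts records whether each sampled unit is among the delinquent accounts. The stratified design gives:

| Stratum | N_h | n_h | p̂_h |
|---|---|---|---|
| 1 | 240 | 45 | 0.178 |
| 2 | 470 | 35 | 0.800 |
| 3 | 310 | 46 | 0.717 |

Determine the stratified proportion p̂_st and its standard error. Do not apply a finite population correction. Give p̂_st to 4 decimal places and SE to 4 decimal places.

p̂_st ≈ 0.6284, SE ≈ 0.0400

N = 1020; stratum weights W_h = N_h/N.
p̂_st = Σ W_h p̂_h = (240·0.178 + 470·0.800 + 310·0.717)/1020 = 0.62842
V̂(p̂_st) = Σ W_h² p̂_h(1−p̂_h)/(n_h−1):
  stratum 1: (240/1020)²·0.178·0.822/44 = 0.000184103
  stratum 2: (470/1020)²·0.800·0.200/34 = 0.000999163
  stratum 3: (310/1020)²·0.717·0.283/45 = 0.000416501
V̂(p̂_st) = 0.00159977; SE = √V̂ = 0.0399971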